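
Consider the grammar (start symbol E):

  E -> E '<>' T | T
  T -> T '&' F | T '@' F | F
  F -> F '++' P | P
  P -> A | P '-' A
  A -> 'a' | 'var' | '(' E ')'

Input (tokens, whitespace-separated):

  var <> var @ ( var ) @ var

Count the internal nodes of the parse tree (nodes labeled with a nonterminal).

23

[E [E [T [F [P [A var]]]]] <> [T [T [T [F [P [A var]]]] @ [F [P [A ( [E [T [F [P [A var]]]]] )]]]] @ [F [P [A var]]]]]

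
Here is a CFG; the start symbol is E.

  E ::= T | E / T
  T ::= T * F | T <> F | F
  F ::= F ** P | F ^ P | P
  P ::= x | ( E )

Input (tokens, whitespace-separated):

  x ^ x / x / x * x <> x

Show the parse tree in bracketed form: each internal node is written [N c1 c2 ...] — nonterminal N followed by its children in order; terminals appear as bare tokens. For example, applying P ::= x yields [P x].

[E [E [E [T [F [F [P x]] ^ [P x]]]] / [T [F [P x]]]] / [T [T [T [F [P x]]] * [F [P x]]] <> [F [P x]]]]

E
E / T
E / T / T
T / T / T
F / T / T
F ^ P / T / T
P ^ P / T / T
x ^ P / T / T
x ^ x / T / T
x ^ x / F / T
x ^ x / P / T
x ^ x / x / T
x ^ x / x / T <> F
x ^ x / x / T * F <> F
x ^ x / x / F * F <> F
x ^ x / x / P * F <> F
x ^ x / x / x * F <> F
x ^ x / x / x * P <> F
x ^ x / x / x * x <> F
x ^ x / x / x * x <> P
x ^ x / x / x * x <> x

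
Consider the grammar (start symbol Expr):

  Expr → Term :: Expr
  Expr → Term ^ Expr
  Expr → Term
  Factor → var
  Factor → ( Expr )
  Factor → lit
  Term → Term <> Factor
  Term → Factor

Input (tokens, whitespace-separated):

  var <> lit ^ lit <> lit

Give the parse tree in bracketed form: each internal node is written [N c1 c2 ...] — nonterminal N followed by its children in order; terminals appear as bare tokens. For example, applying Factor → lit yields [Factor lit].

[Expr [Term [Term [Factor var]] <> [Factor lit]] ^ [Expr [Term [Term [Factor lit]] <> [Factor lit]]]]

Expr
Term ^ Expr
Term <> Factor ^ Expr
Factor <> Factor ^ Expr
var <> Factor ^ Expr
var <> lit ^ Expr
var <> lit ^ Term
var <> lit ^ Term <> Factor
var <> lit ^ Factor <> Factor
var <> lit ^ lit <> Factor
var <> lit ^ lit <> lit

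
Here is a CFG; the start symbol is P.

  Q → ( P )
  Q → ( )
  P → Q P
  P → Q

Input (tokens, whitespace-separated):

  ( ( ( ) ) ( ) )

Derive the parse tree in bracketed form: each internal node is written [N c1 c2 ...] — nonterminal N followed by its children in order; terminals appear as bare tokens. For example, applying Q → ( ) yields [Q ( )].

P
Q
( P )
( Q P )
( ( P ) P )
( ( Q ) P )
( ( ( ) ) P )
( ( ( ) ) Q )
( ( ( ) ) ( ) )

[P [Q ( [P [Q ( [P [Q ( )]] )] [P [Q ( )]]] )]]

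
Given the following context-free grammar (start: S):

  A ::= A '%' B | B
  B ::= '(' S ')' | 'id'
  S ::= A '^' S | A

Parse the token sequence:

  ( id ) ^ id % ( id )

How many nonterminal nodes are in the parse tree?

[S [A [B ( [S [A [B id]]] )]] ^ [S [A [A [B id]] % [B ( [S [A [B id]]] )]]]]

14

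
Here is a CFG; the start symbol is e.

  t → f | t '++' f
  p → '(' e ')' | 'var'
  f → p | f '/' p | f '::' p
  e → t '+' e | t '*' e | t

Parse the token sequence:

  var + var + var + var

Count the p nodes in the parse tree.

4

[e [t [f [p var]]] + [e [t [f [p var]]] + [e [t [f [p var]]] + [e [t [f [p var]]]]]]]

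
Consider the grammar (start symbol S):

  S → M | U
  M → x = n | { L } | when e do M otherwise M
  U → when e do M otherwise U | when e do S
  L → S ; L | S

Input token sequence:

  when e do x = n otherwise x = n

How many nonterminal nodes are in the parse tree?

[S [M when e do [M x = n] otherwise [M x = n]]]

4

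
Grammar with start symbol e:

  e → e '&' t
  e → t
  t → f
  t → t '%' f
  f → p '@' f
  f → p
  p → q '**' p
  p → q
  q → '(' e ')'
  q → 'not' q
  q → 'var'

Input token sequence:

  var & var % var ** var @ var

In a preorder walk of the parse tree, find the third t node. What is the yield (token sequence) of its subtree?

var

[e [e [t [f [p [q var]]]]] & [t [t [f [p [q var]]]] % [f [p [q var] ** [p [q var]]] @ [f [p [q var]]]]]]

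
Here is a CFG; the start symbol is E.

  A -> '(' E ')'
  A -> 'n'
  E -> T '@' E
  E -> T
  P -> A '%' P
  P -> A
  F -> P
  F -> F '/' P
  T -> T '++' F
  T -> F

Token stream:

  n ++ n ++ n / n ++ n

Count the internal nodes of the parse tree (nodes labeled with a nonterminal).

[E [T [T [T [T [F [P [A n]]]] ++ [F [P [A n]]]] ++ [F [F [P [A n]]] / [P [A n]]]] ++ [F [P [A n]]]]]

20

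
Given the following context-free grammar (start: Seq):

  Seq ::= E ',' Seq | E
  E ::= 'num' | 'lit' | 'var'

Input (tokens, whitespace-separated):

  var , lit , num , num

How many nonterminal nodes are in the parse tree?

8

[Seq [E var] , [Seq [E lit] , [Seq [E num] , [Seq [E num]]]]]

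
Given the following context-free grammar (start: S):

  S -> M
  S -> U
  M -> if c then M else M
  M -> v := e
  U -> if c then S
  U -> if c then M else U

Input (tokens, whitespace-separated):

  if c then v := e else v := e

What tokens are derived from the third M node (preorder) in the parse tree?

[S [M if c then [M v := e] else [M v := e]]]

v := e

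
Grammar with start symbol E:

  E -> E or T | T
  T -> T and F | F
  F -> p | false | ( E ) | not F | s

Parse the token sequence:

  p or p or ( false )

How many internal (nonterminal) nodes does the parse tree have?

[E [E [E [T [F p]]] or [T [F p]]] or [T [F ( [E [T [F false]]] )]]]

12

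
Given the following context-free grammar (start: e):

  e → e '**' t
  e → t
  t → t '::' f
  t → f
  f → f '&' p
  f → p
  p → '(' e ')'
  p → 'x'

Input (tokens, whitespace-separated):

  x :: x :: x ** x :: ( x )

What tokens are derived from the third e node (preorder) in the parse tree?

x

[e [e [t [t [t [f [p x]]] :: [f [p x]]] :: [f [p x]]]] ** [t [t [f [p x]]] :: [f [p ( [e [t [f [p x]]]] )]]]]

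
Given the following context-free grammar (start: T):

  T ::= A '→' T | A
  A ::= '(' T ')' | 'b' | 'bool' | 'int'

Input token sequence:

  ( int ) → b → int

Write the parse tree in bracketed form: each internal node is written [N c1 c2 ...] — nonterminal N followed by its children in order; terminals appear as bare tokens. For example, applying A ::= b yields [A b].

[T [A ( [T [A int]] )] → [T [A b] → [T [A int]]]]

T
A → T
( T ) → T
( A ) → T
( int ) → T
( int ) → A → T
( int ) → b → T
( int ) → b → A
( int ) → b → int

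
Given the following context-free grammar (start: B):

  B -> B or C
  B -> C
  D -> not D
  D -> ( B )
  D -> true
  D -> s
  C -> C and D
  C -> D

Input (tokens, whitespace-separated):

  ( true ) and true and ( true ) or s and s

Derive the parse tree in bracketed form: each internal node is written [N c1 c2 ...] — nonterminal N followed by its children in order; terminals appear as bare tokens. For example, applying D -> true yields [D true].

B
B or C
C or C
C and D or C
C and D and D or C
D and D and D or C
( B ) and D and D or C
( C ) and D and D or C
( D ) and D and D or C
( true ) and D and D or C
( true ) and true and D or C
( true ) and true and ( B ) or C
( true ) and true and ( C ) or C
( true ) and true and ( D ) or C
( true ) and true and ( true ) or C
( true ) and true and ( true ) or C and D
( true ) and true and ( true ) or D and D
( true ) and true and ( true ) or s and D
( true ) and true and ( true ) or s and s

[B [B [C [C [C [D ( [B [C [D true]]] )]] and [D true]] and [D ( [B [C [D true]]] )]]] or [C [C [D s]] and [D s]]]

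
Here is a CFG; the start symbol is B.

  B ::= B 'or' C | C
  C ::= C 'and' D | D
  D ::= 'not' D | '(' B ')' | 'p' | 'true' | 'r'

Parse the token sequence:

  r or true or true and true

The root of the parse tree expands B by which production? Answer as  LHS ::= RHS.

B ::= B 'or' C

[B [B [B [C [D r]]] or [C [D true]]] or [C [C [D true]] and [D true]]]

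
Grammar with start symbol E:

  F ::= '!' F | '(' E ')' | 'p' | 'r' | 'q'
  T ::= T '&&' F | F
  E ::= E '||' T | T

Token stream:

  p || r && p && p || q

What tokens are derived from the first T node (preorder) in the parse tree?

p

[E [E [E [T [F p]]] || [T [T [T [F r]] && [F p]] && [F p]]] || [T [F q]]]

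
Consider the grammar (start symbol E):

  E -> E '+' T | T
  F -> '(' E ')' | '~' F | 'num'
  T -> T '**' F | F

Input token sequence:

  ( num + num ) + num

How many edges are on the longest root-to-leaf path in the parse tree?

[E [E [T [F ( [E [E [T [F num]]] + [T [F num]]] )]]] + [T [F num]]]

8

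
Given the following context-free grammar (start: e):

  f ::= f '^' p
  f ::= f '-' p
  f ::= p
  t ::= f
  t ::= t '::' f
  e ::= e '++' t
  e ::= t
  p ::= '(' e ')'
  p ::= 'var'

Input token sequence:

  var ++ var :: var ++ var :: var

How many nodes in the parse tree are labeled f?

[e [e [e [t [f [p var]]]] ++ [t [t [f [p var]]] :: [f [p var]]]] ++ [t [t [f [p var]]] :: [f [p var]]]]

5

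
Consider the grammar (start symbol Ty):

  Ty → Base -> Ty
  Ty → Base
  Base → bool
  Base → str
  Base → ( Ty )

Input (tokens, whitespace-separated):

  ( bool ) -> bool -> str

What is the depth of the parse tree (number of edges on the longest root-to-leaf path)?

[Ty [Base ( [Ty [Base bool]] )] -> [Ty [Base bool] -> [Ty [Base str]]]]

4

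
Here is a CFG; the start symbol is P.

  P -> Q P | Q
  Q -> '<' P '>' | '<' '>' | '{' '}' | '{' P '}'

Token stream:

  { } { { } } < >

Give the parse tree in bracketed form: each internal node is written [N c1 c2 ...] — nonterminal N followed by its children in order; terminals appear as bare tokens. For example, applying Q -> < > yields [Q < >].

[P [Q { }] [P [Q { [P [Q { }]] }] [P [Q < >]]]]

P
Q P
{ } P
{ } Q P
{ } { P } P
{ } { Q } P
{ } { { } } P
{ } { { } } Q
{ } { { } } < >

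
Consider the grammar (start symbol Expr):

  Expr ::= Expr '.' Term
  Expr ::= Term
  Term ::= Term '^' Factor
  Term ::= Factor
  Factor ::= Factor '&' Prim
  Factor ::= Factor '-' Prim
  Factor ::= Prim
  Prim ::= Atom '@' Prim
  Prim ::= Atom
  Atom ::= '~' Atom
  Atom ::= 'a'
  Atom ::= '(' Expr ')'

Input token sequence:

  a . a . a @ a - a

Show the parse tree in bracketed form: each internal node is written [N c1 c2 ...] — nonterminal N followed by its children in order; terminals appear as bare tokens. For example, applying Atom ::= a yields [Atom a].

[Expr [Expr [Expr [Term [Factor [Prim [Atom a]]]]] . [Term [Factor [Prim [Atom a]]]]] . [Term [Factor [Factor [Prim [Atom a] @ [Prim [Atom a]]]] - [Prim [Atom a]]]]]

Expr
Expr . Term
Expr . Term . Term
Term . Term . Term
Factor . Term . Term
Prim . Term . Term
Atom . Term . Term
a . Term . Term
a . Factor . Term
a . Prim . Term
a . Atom . Term
a . a . Term
a . a . Factor
a . a . Factor - Prim
a . a . Prim - Prim
a . a . Atom @ Prim - Prim
a . a . a @ Prim - Prim
a . a . a @ Atom - Prim
a . a . a @ a - Prim
a . a . a @ a - Atom
a . a . a @ a - a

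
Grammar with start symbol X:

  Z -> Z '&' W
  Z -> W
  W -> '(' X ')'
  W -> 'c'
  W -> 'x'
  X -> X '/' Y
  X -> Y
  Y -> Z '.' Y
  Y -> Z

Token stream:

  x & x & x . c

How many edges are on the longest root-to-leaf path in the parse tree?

[X [Y [Z [Z [Z [W x]] & [W x]] & [W x]] . [Y [Z [W c]]]]]

6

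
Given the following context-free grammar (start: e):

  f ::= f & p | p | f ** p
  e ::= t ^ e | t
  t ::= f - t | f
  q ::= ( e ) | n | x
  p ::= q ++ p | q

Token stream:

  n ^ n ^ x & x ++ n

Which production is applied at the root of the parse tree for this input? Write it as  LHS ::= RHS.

e ::= t ^ e

[e [t [f [p [q n]]]] ^ [e [t [f [p [q n]]]] ^ [e [t [f [f [p [q x]]] & [p [q x] ++ [p [q n]]]]]]]]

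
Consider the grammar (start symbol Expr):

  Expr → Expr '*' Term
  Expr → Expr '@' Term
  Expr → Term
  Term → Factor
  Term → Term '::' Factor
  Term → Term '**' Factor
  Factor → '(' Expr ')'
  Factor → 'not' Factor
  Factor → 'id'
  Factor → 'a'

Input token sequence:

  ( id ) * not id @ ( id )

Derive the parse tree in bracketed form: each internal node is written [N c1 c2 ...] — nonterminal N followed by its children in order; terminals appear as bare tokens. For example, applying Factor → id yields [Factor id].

[Expr [Expr [Expr [Term [Factor ( [Expr [Term [Factor id]]] )]]] * [Term [Factor not [Factor id]]]] @ [Term [Factor ( [Expr [Term [Factor id]]] )]]]

Expr
Expr @ Term
Expr * Term @ Term
Term * Term @ Term
Factor * Term @ Term
( Expr ) * Term @ Term
( Term ) * Term @ Term
( Factor ) * Term @ Term
( id ) * Term @ Term
( id ) * Factor @ Term
( id ) * not Factor @ Term
( id ) * not id @ Term
( id ) * not id @ Factor
( id ) * not id @ ( Expr )
( id ) * not id @ ( Term )
( id ) * not id @ ( Factor )
( id ) * not id @ ( id )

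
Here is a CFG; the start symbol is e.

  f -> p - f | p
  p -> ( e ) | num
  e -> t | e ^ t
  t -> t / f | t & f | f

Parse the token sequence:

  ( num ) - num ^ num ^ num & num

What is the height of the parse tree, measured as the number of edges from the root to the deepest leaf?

[e [e [e [t [f [p ( [e [t [f [p num]]]] )] - [f [p num]]]]] ^ [t [f [p num]]]] ^ [t [t [f [p num]]] & [f [p num]]]]

10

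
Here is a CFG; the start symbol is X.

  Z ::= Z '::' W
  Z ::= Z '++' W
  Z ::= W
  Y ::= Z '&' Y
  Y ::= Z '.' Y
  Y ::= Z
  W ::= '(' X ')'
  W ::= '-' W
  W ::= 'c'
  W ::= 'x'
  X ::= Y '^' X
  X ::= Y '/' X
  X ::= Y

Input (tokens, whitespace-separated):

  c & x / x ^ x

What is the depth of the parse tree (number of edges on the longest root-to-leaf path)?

6

[X [Y [Z [W c]] & [Y [Z [W x]]]] / [X [Y [Z [W x]]] ^ [X [Y [Z [W x]]]]]]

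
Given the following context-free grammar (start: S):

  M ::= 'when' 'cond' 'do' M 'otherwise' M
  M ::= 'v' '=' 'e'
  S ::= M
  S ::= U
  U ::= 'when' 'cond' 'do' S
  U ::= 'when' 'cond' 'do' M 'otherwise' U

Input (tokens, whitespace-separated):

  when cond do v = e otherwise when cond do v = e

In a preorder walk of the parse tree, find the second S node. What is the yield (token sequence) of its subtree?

[S [U when cond do [M v = e] otherwise [U when cond do [S [M v = e]]]]]

v = e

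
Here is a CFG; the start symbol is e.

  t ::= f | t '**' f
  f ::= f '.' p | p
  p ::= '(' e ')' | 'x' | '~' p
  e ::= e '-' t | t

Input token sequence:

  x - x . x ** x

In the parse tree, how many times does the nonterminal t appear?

[e [e [t [f [p x]]]] - [t [t [f [f [p x]] . [p x]]] ** [f [p x]]]]

3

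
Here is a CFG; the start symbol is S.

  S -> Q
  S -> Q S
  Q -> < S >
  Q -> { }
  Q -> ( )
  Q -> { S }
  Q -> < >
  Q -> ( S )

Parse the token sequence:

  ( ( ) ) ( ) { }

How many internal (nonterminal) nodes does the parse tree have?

8

[S [Q ( [S [Q ( )]] )] [S [Q ( )] [S [Q { }]]]]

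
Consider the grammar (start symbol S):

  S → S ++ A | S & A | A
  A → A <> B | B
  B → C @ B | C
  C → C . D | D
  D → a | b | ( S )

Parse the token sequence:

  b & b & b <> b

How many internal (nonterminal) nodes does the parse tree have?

19

[S [S [S [A [B [C [D b]]]]] & [A [B [C [D b]]]]] & [A [A [B [C [D b]]]] <> [B [C [D b]]]]]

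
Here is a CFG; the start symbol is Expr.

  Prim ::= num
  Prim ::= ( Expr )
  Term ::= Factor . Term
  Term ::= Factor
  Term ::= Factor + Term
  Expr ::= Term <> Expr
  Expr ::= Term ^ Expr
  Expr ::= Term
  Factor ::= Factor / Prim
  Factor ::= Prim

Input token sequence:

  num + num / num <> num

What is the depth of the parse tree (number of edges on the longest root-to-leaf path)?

[Expr [Term [Factor [Prim num]] + [Term [Factor [Factor [Prim num]] / [Prim num]]]] <> [Expr [Term [Factor [Prim num]]]]]

6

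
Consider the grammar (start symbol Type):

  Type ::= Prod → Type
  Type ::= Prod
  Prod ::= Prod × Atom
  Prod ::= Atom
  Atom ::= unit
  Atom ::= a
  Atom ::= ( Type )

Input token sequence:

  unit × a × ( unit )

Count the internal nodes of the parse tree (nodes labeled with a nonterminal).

[Type [Prod [Prod [Prod [Atom unit]] × [Atom a]] × [Atom ( [Type [Prod [Atom unit]]] )]]]

10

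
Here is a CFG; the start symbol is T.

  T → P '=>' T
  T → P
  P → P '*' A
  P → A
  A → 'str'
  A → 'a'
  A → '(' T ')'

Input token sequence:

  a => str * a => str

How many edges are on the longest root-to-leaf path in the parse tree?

[T [P [A a]] => [T [P [P [A str]] * [A a]] => [T [P [A str]]]]]

5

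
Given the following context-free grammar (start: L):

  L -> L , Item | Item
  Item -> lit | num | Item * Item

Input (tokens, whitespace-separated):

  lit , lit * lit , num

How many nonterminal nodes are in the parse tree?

8

[L [L [L [Item lit]] , [Item [Item lit] * [Item lit]]] , [Item num]]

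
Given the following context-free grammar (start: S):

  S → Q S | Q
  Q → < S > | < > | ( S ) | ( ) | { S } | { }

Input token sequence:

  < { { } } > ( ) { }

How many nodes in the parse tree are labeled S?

[S [Q < [S [Q { [S [Q { }]] }]] >] [S [Q ( )] [S [Q { }]]]]

5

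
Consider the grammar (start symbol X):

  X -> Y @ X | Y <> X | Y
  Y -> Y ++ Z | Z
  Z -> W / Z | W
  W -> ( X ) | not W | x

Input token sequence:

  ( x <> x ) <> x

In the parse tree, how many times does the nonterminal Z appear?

[X [Y [Z [W ( [X [Y [Z [W x]]] <> [X [Y [Z [W x]]]]] )]]] <> [X [Y [Z [W x]]]]]

4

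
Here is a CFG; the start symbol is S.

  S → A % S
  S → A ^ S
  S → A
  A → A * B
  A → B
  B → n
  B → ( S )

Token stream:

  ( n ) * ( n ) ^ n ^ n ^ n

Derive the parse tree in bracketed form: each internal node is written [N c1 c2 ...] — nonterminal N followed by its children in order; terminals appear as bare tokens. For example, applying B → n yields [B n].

S
A ^ S
A * B ^ S
B * B ^ S
( S ) * B ^ S
( A ) * B ^ S
( B ) * B ^ S
( n ) * B ^ S
( n ) * ( S ) ^ S
( n ) * ( A ) ^ S
( n ) * ( B ) ^ S
( n ) * ( n ) ^ S
( n ) * ( n ) ^ A ^ S
( n ) * ( n ) ^ B ^ S
( n ) * ( n ) ^ n ^ S
( n ) * ( n ) ^ n ^ A ^ S
( n ) * ( n ) ^ n ^ B ^ S
( n ) * ( n ) ^ n ^ n ^ S
( n ) * ( n ) ^ n ^ n ^ A
( n ) * ( n ) ^ n ^ n ^ B
( n ) * ( n ) ^ n ^ n ^ n

[S [A [A [B ( [S [A [B n]]] )]] * [B ( [S [A [B n]]] )]] ^ [S [A [B n]] ^ [S [A [B n]] ^ [S [A [B n]]]]]]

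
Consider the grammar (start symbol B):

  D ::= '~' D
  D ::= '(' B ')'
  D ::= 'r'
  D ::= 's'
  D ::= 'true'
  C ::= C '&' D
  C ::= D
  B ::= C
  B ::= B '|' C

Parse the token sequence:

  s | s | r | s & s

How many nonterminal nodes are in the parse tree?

14

[B [B [B [B [C [D s]]] | [C [D s]]] | [C [D r]]] | [C [C [D s]] & [D s]]]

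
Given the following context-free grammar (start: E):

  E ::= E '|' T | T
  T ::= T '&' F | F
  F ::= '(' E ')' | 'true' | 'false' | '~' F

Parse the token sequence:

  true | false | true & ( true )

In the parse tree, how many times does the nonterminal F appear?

5

[E [E [E [T [F true]]] | [T [F false]]] | [T [T [F true]] & [F ( [E [T [F true]]] )]]]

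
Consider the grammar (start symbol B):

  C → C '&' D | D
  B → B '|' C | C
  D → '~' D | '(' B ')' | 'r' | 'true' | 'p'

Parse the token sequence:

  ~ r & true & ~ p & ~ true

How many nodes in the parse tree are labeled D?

[B [C [C [C [C [D ~ [D r]]] & [D true]] & [D ~ [D p]]] & [D ~ [D true]]]]

7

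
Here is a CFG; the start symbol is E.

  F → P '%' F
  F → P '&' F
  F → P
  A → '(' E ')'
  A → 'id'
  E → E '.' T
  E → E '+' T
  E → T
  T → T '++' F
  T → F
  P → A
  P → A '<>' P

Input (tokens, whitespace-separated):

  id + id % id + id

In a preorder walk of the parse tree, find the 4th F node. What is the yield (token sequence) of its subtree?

[E [E [E [T [F [P [A id]]]]] + [T [F [P [A id]] % [F [P [A id]]]]]] + [T [F [P [A id]]]]]

id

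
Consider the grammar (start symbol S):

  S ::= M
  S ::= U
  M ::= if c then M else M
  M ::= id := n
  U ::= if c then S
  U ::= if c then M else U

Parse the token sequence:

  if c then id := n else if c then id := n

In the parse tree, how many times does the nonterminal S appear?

[S [U if c then [M id := n] else [U if c then [S [M id := n]]]]]

2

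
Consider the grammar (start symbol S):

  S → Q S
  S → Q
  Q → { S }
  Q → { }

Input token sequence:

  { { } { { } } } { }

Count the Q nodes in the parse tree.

[S [Q { [S [Q { }] [S [Q { [S [Q { }]] }]]] }] [S [Q { }]]]

5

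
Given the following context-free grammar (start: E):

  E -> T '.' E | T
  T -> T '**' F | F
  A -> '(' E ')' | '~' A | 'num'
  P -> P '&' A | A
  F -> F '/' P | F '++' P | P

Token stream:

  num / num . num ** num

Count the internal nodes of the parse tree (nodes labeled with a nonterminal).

17

[E [T [F [F [P [A num]]] / [P [A num]]]] . [E [T [T [F [P [A num]]]] ** [F [P [A num]]]]]]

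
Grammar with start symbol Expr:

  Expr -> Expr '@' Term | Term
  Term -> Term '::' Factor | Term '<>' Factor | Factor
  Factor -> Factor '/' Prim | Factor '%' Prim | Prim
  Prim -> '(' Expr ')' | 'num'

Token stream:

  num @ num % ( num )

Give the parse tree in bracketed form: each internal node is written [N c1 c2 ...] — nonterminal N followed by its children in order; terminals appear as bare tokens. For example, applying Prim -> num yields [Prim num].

Expr
Expr @ Term
Term @ Term
Factor @ Term
Prim @ Term
num @ Term
num @ Factor
num @ Factor % Prim
num @ Prim % Prim
num @ num % Prim
num @ num % ( Expr )
num @ num % ( Term )
num @ num % ( Factor )
num @ num % ( Prim )
num @ num % ( num )

[Expr [Expr [Term [Factor [Prim num]]]] @ [Term [Factor [Factor [Prim num]] % [Prim ( [Expr [Term [Factor [Prim num]]]] )]]]]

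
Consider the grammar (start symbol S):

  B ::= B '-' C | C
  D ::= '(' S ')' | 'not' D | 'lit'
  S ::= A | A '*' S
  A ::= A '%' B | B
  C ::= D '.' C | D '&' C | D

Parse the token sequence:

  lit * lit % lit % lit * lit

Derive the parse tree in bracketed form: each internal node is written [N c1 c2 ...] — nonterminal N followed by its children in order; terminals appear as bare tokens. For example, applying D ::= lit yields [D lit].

[S [A [B [C [D lit]]]] * [S [A [A [A [B [C [D lit]]]] % [B [C [D lit]]]] % [B [C [D lit]]]] * [S [A [B [C [D lit]]]]]]]

S
A * S
B * S
C * S
D * S
lit * S
lit * A * S
lit * A % B * S
lit * A % B % B * S
lit * B % B % B * S
lit * C % B % B * S
lit * D % B % B * S
lit * lit % B % B * S
lit * lit % C % B * S
lit * lit % D % B * S
lit * lit % lit % B * S
lit * lit % lit % C * S
lit * lit % lit % D * S
lit * lit % lit % lit * S
lit * lit % lit % lit * A
lit * lit % lit % lit * B
lit * lit % lit % lit * C
lit * lit % lit % lit * D
lit * lit % lit % lit * lit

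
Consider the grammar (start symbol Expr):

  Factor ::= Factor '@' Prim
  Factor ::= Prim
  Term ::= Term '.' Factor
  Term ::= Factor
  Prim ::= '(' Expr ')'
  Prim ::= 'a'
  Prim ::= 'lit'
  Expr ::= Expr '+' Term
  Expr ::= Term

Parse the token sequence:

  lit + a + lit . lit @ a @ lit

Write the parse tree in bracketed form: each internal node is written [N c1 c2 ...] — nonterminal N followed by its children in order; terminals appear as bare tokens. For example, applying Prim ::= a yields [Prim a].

Expr
Expr + Term
Expr + Term + Term
Term + Term + Term
Factor + Term + Term
Prim + Term + Term
lit + Term + Term
lit + Factor + Term
lit + Prim + Term
lit + a + Term
lit + a + Term . Factor
lit + a + Factor . Factor
lit + a + Prim . Factor
lit + a + lit . Factor
lit + a + lit . Factor @ Prim
lit + a + lit . Factor @ Prim @ Prim
lit + a + lit . Prim @ Prim @ Prim
lit + a + lit . lit @ Prim @ Prim
lit + a + lit . lit @ a @ Prim
lit + a + lit . lit @ a @ lit

[Expr [Expr [Expr [Term [Factor [Prim lit]]]] + [Term [Factor [Prim a]]]] + [Term [Term [Factor [Prim lit]]] . [Factor [Factor [Factor [Prim lit]] @ [Prim a]] @ [Prim lit]]]]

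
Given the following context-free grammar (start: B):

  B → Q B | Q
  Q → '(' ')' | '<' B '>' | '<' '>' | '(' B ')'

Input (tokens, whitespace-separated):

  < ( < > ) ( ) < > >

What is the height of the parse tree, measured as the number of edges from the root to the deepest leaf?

[B [Q < [B [Q ( [B [Q < >]] )] [B [Q ( )] [B [Q < >]]]] >]]

6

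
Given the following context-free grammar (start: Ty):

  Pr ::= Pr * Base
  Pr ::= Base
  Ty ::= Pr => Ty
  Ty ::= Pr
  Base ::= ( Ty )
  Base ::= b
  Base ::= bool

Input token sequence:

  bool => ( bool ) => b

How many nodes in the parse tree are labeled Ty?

[Ty [Pr [Base bool]] => [Ty [Pr [Base ( [Ty [Pr [Base bool]]] )]] => [Ty [Pr [Base b]]]]]

4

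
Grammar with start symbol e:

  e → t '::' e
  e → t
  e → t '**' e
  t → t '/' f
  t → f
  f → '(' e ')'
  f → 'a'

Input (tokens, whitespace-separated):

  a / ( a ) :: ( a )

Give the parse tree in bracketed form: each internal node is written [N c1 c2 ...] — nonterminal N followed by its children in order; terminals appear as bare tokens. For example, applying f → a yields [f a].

[e [t [t [f a]] / [f ( [e [t [f a]]] )]] :: [e [t [f ( [e [t [f a]]] )]]]]

e
t :: e
t / f :: e
f / f :: e
a / f :: e
a / ( e ) :: e
a / ( t ) :: e
a / ( f ) :: e
a / ( a ) :: e
a / ( a ) :: t
a / ( a ) :: f
a / ( a ) :: ( e )
a / ( a ) :: ( t )
a / ( a ) :: ( f )
a / ( a ) :: ( a )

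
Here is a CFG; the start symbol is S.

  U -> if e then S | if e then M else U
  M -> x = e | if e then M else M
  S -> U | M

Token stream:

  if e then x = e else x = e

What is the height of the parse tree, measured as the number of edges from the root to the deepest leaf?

3

[S [M if e then [M x = e] else [M x = e]]]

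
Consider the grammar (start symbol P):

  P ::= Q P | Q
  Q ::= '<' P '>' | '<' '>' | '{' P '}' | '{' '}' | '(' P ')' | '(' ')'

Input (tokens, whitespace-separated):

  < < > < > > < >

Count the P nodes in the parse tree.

[P [Q < [P [Q < >] [P [Q < >]]] >] [P [Q < >]]]

4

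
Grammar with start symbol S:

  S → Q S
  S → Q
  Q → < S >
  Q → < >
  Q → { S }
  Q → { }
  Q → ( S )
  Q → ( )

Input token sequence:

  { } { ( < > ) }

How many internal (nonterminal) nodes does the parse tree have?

8

[S [Q { }] [S [Q { [S [Q ( [S [Q < >]] )]] }]]]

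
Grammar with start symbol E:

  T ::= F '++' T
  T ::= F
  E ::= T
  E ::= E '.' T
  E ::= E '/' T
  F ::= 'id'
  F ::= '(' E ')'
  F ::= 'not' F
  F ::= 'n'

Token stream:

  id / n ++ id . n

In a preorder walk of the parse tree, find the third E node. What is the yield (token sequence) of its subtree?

[E [E [E [T [F id]]] / [T [F n] ++ [T [F id]]]] . [T [F n]]]

id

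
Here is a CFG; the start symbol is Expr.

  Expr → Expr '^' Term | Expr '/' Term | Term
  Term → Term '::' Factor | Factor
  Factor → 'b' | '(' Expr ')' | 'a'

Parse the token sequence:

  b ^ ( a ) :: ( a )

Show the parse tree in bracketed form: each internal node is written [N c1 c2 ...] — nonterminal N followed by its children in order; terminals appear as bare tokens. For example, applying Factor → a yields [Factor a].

Expr
Expr ^ Term
Term ^ Term
Factor ^ Term
b ^ Term
b ^ Term :: Factor
b ^ Factor :: Factor
b ^ ( Expr ) :: Factor
b ^ ( Term ) :: Factor
b ^ ( Factor ) :: Factor
b ^ ( a ) :: Factor
b ^ ( a ) :: ( Expr )
b ^ ( a ) :: ( Term )
b ^ ( a ) :: ( Factor )
b ^ ( a ) :: ( a )

[Expr [Expr [Term [Factor b]]] ^ [Term [Term [Factor ( [Expr [Term [Factor a]]] )]] :: [Factor ( [Expr [Term [Factor a]]] )]]]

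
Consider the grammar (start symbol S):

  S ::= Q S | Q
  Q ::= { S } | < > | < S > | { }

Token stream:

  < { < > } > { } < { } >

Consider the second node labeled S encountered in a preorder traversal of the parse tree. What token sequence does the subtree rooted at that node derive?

[S [Q < [S [Q { [S [Q < >]] }]] >] [S [Q { }] [S [Q < [S [Q { }]] >]]]]

{ < > }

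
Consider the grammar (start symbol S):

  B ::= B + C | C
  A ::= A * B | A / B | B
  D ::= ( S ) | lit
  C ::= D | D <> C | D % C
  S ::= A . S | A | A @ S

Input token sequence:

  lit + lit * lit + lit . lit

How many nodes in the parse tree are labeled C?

[S [A [A [B [B [C [D lit]]] + [C [D lit]]]] * [B [B [C [D lit]]] + [C [D lit]]]] . [S [A [B [C [D lit]]]]]]

5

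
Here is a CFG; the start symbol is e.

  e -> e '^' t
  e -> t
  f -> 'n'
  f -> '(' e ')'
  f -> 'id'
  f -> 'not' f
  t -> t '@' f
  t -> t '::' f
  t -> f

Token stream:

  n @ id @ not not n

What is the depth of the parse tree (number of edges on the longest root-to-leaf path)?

5

[e [t [t [t [f n]] @ [f id]] @ [f not [f not [f n]]]]]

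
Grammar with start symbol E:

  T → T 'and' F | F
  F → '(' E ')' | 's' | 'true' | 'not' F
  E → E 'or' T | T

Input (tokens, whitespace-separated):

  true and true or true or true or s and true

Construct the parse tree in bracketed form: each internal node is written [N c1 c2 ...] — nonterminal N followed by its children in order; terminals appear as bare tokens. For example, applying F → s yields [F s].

E
E or T
E or T or T
E or T or T or T
T or T or T or T
T and F or T or T or T
F and F or T or T or T
true and F or T or T or T
true and true or T or T or T
true and true or F or T or T
true and true or true or T or T
true and true or true or F or T
true and true or true or true or T
true and true or true or true or T and F
true and true or true or true or F and F
true and true or true or true or s and F
true and true or true or true or s and true

[E [E [E [E [T [T [F true]] and [F true]]] or [T [F true]]] or [T [F true]]] or [T [T [F s]] and [F true]]]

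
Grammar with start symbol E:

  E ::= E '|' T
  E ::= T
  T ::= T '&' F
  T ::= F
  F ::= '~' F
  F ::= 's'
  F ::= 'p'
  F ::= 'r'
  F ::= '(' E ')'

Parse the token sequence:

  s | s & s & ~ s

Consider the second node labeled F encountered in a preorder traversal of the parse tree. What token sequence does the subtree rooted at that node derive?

[E [E [T [F s]]] | [T [T [T [F s]] & [F s]] & [F ~ [F s]]]]

s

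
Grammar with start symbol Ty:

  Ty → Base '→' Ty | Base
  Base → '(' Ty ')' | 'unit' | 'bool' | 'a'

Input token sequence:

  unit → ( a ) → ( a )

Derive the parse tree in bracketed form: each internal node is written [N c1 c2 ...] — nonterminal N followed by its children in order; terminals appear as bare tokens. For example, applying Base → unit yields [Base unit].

Ty
Base → Ty
unit → Ty
unit → Base → Ty
unit → ( Ty ) → Ty
unit → ( Base ) → Ty
unit → ( a ) → Ty
unit → ( a ) → Base
unit → ( a ) → ( Ty )
unit → ( a ) → ( Base )
unit → ( a ) → ( a )

[Ty [Base unit] → [Ty [Base ( [Ty [Base a]] )] → [Ty [Base ( [Ty [Base a]] )]]]]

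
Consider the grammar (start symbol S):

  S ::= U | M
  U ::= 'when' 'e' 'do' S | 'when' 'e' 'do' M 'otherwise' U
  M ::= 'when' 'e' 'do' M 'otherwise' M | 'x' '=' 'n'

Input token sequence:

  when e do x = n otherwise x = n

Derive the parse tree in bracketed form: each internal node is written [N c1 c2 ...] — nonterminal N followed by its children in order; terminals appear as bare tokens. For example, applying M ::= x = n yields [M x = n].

[S [M when e do [M x = n] otherwise [M x = n]]]

S
M
when e do M otherwise M
when e do x = n otherwise M
when e do x = n otherwise x = n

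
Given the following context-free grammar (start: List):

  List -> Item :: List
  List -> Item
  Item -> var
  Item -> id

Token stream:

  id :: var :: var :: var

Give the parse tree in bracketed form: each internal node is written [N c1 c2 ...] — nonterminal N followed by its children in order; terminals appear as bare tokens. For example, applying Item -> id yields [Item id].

List
Item :: List
id :: List
id :: Item :: List
id :: var :: List
id :: var :: Item :: List
id :: var :: var :: List
id :: var :: var :: Item
id :: var :: var :: var

[List [Item id] :: [List [Item var] :: [List [Item var] :: [List [Item var]]]]]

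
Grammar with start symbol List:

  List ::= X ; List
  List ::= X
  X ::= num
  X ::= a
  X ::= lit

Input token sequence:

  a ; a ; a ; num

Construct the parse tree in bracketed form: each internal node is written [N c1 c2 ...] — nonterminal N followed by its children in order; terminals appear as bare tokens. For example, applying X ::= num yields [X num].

[List [X a] ; [List [X a] ; [List [X a] ; [List [X num]]]]]

List
X ; List
a ; List
a ; X ; List
a ; a ; List
a ; a ; X ; List
a ; a ; a ; List
a ; a ; a ; X
a ; a ; a ; num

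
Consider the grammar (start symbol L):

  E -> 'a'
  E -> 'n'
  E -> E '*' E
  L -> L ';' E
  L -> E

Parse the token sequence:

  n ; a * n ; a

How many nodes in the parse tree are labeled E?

5

[L [L [L [E n]] ; [E [E a] * [E n]]] ; [E a]]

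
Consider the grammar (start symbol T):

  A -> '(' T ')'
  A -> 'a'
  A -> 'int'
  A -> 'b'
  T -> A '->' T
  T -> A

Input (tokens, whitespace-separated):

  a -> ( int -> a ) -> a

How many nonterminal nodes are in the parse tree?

10

[T [A a] -> [T [A ( [T [A int] -> [T [A a]]] )] -> [T [A a]]]]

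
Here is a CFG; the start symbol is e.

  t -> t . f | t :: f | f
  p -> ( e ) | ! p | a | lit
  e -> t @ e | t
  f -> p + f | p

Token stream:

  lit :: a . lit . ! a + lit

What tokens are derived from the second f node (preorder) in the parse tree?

a

[e [t [t [t [t [f [p lit]]] :: [f [p a]]] . [f [p lit]]] . [f [p ! [p a]] + [f [p lit]]]]]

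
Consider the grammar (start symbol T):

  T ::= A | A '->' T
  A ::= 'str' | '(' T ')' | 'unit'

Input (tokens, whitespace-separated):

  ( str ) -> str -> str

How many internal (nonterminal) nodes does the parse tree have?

8

[T [A ( [T [A str]] )] -> [T [A str] -> [T [A str]]]]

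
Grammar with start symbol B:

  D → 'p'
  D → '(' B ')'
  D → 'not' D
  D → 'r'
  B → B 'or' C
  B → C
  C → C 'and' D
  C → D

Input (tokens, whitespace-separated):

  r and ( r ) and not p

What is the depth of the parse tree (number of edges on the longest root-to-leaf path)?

[B [C [C [C [D r]] and [D ( [B [C [D r]]] )]] and [D not [D p]]]]

7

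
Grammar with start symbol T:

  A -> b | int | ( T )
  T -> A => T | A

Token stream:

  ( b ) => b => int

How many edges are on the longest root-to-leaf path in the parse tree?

[T [A ( [T [A b]] )] => [T [A b] => [T [A int]]]]

4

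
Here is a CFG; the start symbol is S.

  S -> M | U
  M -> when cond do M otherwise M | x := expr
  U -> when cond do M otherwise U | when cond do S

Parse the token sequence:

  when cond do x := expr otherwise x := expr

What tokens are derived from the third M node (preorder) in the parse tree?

x := expr

[S [M when cond do [M x := expr] otherwise [M x := expr]]]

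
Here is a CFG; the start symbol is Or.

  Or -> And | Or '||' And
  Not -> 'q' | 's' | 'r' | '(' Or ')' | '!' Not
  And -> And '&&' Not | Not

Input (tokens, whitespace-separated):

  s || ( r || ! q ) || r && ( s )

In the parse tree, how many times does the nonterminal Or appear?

6

[Or [Or [Or [And [Not s]]] || [And [Not ( [Or [Or [And [Not r]]] || [And [Not ! [Not q]]]] )]]] || [And [And [Not r]] && [Not ( [Or [And [Not s]]] )]]]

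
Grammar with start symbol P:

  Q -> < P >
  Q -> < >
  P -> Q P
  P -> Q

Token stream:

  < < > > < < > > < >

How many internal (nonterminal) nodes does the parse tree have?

[P [Q < [P [Q < >]] >] [P [Q < [P [Q < >]] >] [P [Q < >]]]]

10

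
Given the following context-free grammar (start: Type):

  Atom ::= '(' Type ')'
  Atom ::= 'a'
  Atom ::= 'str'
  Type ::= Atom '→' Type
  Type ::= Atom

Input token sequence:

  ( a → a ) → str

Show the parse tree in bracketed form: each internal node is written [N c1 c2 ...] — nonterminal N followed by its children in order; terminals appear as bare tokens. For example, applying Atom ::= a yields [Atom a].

Type
Atom → Type
( Type ) → Type
( Atom → Type ) → Type
( a → Type ) → Type
( a → Atom ) → Type
( a → a ) → Type
( a → a ) → Atom
( a → a ) → str

[Type [Atom ( [Type [Atom a] → [Type [Atom a]]] )] → [Type [Atom str]]]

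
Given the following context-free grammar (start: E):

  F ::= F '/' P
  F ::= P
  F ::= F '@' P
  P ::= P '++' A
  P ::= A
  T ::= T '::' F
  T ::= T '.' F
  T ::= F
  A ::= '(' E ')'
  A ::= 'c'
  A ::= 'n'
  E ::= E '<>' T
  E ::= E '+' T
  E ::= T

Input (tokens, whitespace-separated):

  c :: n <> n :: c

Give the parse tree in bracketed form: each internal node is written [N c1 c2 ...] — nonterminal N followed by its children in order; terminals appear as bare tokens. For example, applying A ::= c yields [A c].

[E [E [T [T [F [P [A c]]]] :: [F [P [A n]]]]] <> [T [T [F [P [A n]]]] :: [F [P [A c]]]]]

E
E <> T
T <> T
T :: F <> T
F :: F <> T
P :: F <> T
A :: F <> T
c :: F <> T
c :: P <> T
c :: A <> T
c :: n <> T
c :: n <> T :: F
c :: n <> F :: F
c :: n <> P :: F
c :: n <> A :: F
c :: n <> n :: F
c :: n <> n :: P
c :: n <> n :: A
c :: n <> n :: c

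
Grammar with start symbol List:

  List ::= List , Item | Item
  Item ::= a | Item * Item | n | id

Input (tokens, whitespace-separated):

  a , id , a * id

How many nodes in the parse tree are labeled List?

3

[List [List [List [Item a]] , [Item id]] , [Item [Item a] * [Item id]]]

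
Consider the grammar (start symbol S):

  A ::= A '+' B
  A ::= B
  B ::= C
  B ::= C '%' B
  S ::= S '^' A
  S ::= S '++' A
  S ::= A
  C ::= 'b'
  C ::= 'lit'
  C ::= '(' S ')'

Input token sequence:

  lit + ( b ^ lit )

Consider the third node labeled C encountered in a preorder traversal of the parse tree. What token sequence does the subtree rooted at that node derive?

b

[S [A [A [B [C lit]]] + [B [C ( [S [S [A [B [C b]]]] ^ [A [B [C lit]]]] )]]]]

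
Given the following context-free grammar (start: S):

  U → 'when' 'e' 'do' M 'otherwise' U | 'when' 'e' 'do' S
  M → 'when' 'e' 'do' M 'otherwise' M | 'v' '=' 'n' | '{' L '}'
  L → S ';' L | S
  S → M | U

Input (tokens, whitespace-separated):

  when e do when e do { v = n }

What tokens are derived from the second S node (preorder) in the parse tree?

when e do { v = n }

[S [U when e do [S [U when e do [S [M { [L [S [M v = n]]] }]]]]]]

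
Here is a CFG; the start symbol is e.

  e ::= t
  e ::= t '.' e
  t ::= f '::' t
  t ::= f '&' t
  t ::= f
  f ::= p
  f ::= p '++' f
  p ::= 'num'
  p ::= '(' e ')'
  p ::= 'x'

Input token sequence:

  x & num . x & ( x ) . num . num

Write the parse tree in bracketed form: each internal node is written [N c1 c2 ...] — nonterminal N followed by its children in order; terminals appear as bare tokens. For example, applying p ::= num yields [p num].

[e [t [f [p x]] & [t [f [p num]]]] . [e [t [f [p x]] & [t [f [p ( [e [t [f [p x]]]] )]]]] . [e [t [f [p num]]] . [e [t [f [p num]]]]]]]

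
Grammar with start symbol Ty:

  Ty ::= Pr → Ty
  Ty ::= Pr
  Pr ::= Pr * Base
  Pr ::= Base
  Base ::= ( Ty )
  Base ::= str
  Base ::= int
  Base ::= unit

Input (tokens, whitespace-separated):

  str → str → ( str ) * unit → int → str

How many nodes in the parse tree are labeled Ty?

[Ty [Pr [Base str]] → [Ty [Pr [Base str]] → [Ty [Pr [Pr [Base ( [Ty [Pr [Base str]]] )]] * [Base unit]] → [Ty [Pr [Base int]] → [Ty [Pr [Base str]]]]]]]

6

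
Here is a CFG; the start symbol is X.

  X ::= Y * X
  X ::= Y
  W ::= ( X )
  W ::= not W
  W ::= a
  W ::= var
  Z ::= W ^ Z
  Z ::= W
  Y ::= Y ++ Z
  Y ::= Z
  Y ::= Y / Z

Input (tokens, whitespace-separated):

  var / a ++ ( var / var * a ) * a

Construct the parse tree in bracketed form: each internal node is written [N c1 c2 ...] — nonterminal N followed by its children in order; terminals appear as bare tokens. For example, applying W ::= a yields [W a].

[X [Y [Y [Y [Z [W var]]] / [Z [W a]]] ++ [Z [W ( [X [Y [Y [Z [W var]]] / [Z [W var]]] * [X [Y [Z [W a]]]]] )]]] * [X [Y [Z [W a]]]]]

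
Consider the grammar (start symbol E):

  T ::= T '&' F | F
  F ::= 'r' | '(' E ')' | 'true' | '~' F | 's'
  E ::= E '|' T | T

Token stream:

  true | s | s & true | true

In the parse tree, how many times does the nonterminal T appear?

5

[E [E [E [E [T [F true]]] | [T [F s]]] | [T [T [F s]] & [F true]]] | [T [F true]]]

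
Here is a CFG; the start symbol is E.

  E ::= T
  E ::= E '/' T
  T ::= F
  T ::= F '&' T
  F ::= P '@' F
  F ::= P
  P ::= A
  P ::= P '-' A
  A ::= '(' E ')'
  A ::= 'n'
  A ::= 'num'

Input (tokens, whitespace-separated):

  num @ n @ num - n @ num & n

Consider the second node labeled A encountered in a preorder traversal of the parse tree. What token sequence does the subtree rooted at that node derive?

n

[E [T [F [P [A num]] @ [F [P [A n]] @ [F [P [P [A num]] - [A n]] @ [F [P [A num]]]]]] & [T [F [P [A n]]]]]]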